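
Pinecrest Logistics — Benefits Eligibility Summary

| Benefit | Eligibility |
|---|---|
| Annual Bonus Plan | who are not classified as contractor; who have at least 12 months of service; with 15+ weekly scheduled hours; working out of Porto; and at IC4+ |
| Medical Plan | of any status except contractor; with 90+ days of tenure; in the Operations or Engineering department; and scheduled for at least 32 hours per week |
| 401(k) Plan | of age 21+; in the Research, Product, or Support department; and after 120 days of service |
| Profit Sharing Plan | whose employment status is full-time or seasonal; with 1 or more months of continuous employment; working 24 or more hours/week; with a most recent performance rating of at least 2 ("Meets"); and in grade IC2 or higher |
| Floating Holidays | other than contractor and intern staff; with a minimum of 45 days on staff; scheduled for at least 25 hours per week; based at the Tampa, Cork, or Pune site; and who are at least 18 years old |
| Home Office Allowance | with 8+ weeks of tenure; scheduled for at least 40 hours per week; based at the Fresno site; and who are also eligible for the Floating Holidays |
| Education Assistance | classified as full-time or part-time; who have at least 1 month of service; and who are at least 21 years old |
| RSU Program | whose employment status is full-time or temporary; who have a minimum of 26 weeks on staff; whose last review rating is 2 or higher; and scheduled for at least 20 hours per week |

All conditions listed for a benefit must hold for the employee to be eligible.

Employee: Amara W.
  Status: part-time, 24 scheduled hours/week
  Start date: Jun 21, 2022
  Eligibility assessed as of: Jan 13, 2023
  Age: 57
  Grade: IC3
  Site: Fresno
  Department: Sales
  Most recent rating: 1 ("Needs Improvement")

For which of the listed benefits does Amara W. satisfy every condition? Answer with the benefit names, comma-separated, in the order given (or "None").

Service from Jun 21, 2022 to Jan 13, 2023: 206 days.
Annual Bonus Plan — status part-time ✓ (not excluded); service 206 days < 12 months (≈360 days) ✗ → not eligible.
Medical Plan — status part-time ✓ (not excluded); service 206 days ≥ 90 days ✓; dept Sales ✗ → not eligible.
401(k) Plan — age 57 ≥ 21 ✓; dept Sales ✗ → not eligible.
Profit Sharing Plan — status part-time ✗ (requires full-time or seasonal) → not eligible.
Floating Holidays — status part-time ✓ (not excluded); service 206 days ≥ 45 days ✓; 24 hrs/wk < 25 ✗ → not eligible.
Home Office Allowance — service 206 days ≥ 8 weeks (≈56 days) ✓; 24 hrs/wk < 40 ✗ → not eligible.
Education Assistance — status part-time ✓; service 206 days ≥ 1 month (≈30 days) ✓; age 57 ≥ 21 ✓ → eligible.
RSU Program — status part-time ✗ (requires full-time or temporary) → not eligible.

Education Assistance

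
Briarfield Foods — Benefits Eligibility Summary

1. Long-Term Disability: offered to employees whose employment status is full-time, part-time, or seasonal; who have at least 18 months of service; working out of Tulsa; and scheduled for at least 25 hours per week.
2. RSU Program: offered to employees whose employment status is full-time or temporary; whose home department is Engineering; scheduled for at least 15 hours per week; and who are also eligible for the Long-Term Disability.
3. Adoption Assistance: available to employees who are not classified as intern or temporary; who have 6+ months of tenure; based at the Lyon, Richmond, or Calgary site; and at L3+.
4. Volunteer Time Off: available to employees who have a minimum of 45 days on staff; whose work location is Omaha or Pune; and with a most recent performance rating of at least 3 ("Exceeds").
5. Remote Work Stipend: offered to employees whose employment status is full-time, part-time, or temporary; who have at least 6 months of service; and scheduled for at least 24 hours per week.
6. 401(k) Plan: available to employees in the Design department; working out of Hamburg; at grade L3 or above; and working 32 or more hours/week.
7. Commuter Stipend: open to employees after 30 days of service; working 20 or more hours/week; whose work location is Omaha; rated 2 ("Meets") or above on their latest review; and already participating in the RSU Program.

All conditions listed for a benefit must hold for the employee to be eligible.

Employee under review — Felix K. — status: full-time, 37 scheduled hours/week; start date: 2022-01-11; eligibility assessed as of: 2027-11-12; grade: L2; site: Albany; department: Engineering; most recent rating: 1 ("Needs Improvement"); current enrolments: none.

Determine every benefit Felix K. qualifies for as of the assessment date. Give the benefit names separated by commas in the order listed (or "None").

Remote Work Stipend

Service from 2022-01-11 to 2027-11-12: 2131 days.
Long-Term Disability — status full-time ✓; service 2131 days ≥ 18 months (≈540 days) ✓; site Albany ✗ (not Tulsa) → not eligible.
RSU Program — status full-time ✓; dept Engineering ✓; 37 hrs/wk ≥ 15 ✓; not eligible for Long-Term Disability ✗ → not eligible.
Adoption Assistance — status full-time ✓ (not excluded); service 2131 days ≥ 6 months (≈180 days) ✓; site Albany ✗ (not Lyon, Richmond, or Calgary) → not eligible.
Volunteer Time Off — service 2131 days ≥ 45 days ✓; site Albany ✗ (not Omaha or Pune) → not eligible.
Remote Work Stipend — status full-time ✓; service 2131 days ≥ 6 months (≈180 days) ✓; 37 hrs/wk ≥ 24 ✓ → eligible.
401(k) Plan — dept Engineering ✗ → not eligible.
Commuter Stipend — service 2131 days ≥ 30 days ✓; 37 hrs/wk ≥ 20 ✓; site Albany ✗ (not Omaha) → not eligible.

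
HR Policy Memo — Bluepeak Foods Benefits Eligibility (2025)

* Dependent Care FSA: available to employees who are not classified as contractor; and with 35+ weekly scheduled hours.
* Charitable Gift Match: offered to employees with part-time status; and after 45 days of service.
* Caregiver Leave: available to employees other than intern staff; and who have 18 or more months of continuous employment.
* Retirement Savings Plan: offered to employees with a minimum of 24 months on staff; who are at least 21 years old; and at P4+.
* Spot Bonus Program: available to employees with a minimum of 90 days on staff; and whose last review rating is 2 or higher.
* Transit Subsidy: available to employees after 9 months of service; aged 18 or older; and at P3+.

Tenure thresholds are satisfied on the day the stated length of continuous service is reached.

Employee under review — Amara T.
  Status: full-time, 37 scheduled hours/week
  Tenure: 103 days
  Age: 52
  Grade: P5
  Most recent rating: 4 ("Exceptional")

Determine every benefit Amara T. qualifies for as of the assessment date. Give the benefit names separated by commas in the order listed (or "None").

Dependent Care FSA, Spot Bonus Program

Dependent Care FSA — status full-time ✓ (not excluded); 37 hrs/wk ≥ 35 ✓ → eligible.
Charitable Gift Match — status full-time ✗ (requires part-time) → not eligible.
Caregiver Leave — status full-time ✓ (not excluded); service 103 days < 18 months (≈540 days) ✗ → not eligible.
Retirement Savings Plan — service 103 days < 24 months (≈720 days) ✗ → not eligible.
Spot Bonus Program — service 103 days ≥ 90 days ✓; rating 4 ≥ 2 ✓ → eligible.
Transit Subsidy — service 103 days < 9 months (≈270 days) ✗ → not eligible.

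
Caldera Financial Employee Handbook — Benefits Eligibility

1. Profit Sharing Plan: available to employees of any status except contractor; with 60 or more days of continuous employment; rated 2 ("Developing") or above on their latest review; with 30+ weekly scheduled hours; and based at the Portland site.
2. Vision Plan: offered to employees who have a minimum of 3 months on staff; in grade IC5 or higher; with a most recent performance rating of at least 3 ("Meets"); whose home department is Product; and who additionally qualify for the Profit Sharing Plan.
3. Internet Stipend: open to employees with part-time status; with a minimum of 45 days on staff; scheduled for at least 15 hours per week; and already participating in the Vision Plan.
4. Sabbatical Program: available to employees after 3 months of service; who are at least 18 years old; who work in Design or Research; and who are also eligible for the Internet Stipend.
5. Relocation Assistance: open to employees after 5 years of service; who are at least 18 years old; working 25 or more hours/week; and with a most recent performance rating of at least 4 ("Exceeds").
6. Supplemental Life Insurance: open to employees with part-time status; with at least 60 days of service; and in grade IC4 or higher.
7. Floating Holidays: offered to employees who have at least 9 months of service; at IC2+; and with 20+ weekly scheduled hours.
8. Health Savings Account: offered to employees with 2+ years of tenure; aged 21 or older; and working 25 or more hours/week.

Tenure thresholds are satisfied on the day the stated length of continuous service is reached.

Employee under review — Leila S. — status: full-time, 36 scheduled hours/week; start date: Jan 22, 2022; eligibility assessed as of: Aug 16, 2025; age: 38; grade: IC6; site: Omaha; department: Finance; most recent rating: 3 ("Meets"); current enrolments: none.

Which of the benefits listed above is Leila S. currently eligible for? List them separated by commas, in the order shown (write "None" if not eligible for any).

Service from Jan 22, 2022 to Aug 16, 2025: 1302 days.
Profit Sharing Plan — status full-time ✓ (not excluded); service 1302 days ≥ 60 days ✓; rating 3 ≥ 2 ✓; 36 hrs/wk ≥ 30 ✓; site Omaha ✗ (not Portland) → not eligible.
Vision Plan — service 1302 days ≥ 3 months (≈90 days) ✓; grade IC6 ≥ IC5 ✓; rating 3 ≥ 3 ✓; dept Finance ✗ → not eligible.
Internet Stipend — status full-time ✗ (requires part-time) → not eligible.
Sabbatical Program — service 1302 days ≥ 3 months (≈90 days) ✓; age 38 ≥ 18 ✓; dept Finance ✗ → not eligible.
Relocation Assistance — service 1302 days < 5 years (≈1825 days) ✗ → not eligible.
Supplemental Life Insurance — status full-time ✗ (requires part-time) → not eligible.
Floating Holidays — service 1302 days ≥ 9 months (≈270 days) ✓; grade IC6 ≥ IC2 ✓; 36 hrs/wk ≥ 20 ✓ → eligible.
Health Savings Account — service 1302 days ≥ 2 years (≈730 days) ✓; age 38 ≥ 21 ✓; 36 hrs/wk ≥ 25 ✓ → eligible.

Floating Holidays, Health Savings Account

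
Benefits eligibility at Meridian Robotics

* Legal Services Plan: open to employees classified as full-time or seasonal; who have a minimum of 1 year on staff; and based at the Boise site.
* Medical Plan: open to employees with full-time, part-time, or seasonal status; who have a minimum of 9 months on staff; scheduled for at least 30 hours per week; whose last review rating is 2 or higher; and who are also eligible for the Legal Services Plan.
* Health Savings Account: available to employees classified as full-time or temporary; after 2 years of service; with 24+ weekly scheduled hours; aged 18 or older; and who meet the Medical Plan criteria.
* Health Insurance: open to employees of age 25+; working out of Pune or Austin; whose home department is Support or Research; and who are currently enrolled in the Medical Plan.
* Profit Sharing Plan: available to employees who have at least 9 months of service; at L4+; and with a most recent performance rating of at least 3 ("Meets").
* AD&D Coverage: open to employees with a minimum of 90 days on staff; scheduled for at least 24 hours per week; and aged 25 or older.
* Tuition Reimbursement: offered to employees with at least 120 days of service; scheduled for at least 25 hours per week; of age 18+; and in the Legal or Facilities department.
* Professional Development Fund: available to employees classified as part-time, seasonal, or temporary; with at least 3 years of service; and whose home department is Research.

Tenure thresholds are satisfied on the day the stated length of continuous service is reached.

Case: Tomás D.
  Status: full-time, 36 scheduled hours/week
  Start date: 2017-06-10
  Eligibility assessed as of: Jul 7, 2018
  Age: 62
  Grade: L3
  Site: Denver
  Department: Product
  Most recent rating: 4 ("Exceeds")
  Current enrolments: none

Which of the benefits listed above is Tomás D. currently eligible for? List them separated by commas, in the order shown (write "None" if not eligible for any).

Service from 2017-06-10 to Jul 7, 2018: 392 days.
Legal Services Plan — status full-time ✓; service 392 days ≥ 1 year (≈365 days) ✓; site Denver ✗ (not Boise) → not eligible.
Medical Plan — status full-time ✓; service 392 days ≥ 9 months (≈270 days) ✓; 36 hrs/wk ≥ 30 ✓; rating 4 ≥ 2 ✓; not eligible for Legal Services Plan ✗ → not eligible.
Health Savings Account — status full-time ✓; service 392 days < 2 years (≈730 days) ✗ → not eligible.
Health Insurance — age 62 ≥ 25 ✓; site Denver ✗ (not Pune or Austin) → not eligible.
Profit Sharing Plan — service 392 days ≥ 9 months (≈270 days) ✓; grade L3 < L4 ✗ → not eligible.
AD&D Coverage — service 392 days ≥ 90 days ✓; 36 hrs/wk ≥ 24 ✓; age 62 ≥ 25 ✓ → eligible.
Tuition Reimbursement — service 392 days ≥ 120 days ✓; 36 hrs/wk ≥ 25 ✓; age 62 ≥ 18 ✓; dept Product ✗ → not eligible.
Professional Development Fund — status full-time ✗ (requires part-time, seasonal, or temporary) → not eligible.

AD&D Coverage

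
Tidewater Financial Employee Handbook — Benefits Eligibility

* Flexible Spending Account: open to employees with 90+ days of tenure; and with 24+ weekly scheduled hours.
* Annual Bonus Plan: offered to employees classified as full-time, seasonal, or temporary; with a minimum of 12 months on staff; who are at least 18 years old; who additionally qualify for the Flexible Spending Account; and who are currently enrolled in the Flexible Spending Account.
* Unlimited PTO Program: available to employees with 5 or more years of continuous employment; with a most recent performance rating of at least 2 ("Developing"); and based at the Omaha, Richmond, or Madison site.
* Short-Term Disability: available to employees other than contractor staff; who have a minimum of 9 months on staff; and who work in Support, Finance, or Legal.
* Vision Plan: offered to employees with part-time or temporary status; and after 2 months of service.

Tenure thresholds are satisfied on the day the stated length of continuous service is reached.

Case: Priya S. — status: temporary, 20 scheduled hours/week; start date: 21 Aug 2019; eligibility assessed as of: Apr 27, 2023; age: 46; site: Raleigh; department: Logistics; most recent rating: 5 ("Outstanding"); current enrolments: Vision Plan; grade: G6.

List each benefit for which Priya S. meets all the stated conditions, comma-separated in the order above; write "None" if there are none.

Vision Plan

Service from 21 Aug 2019 to Apr 27, 2023: 1345 days.
Flexible Spending Account — service 1345 days ≥ 90 days ✓; 20 hrs/wk < 24 ✗ → not eligible.
Annual Bonus Plan — status temporary ✓; service 1345 days ≥ 12 months (≈360 days) ✓; age 46 ≥ 18 ✓; not eligible for Flexible Spending Account ✗ → not eligible.
Unlimited PTO Program — service 1345 days < 5 years (≈1825 days) ✗ → not eligible.
Short-Term Disability — status temporary ✓ (not excluded); service 1345 days ≥ 9 months (≈270 days) ✓; dept Logistics ✗ → not eligible.
Vision Plan — status temporary ✓; service 1345 days ≥ 2 months (≈60 days) ✓ → eligible.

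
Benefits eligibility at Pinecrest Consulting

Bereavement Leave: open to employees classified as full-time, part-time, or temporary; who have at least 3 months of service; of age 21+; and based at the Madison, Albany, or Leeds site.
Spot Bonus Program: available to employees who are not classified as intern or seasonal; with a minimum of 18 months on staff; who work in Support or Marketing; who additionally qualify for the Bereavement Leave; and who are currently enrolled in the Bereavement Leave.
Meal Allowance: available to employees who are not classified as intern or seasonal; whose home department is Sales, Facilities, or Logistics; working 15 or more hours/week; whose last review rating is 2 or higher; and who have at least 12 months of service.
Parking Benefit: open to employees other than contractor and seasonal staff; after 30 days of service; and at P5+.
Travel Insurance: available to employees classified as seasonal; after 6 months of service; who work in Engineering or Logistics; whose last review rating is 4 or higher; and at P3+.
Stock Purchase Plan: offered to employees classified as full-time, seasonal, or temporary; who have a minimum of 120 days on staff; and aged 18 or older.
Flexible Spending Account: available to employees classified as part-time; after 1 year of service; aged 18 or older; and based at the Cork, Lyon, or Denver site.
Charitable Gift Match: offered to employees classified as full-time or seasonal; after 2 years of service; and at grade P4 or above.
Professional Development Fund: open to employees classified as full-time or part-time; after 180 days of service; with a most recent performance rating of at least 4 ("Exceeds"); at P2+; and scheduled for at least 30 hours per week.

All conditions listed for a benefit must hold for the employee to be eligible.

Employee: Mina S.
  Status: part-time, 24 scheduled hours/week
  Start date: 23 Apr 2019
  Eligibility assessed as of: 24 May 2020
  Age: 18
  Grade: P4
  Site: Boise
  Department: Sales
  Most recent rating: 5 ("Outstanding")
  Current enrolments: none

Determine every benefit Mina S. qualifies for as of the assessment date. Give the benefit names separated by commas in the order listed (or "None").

Service from 23 Apr 2019 to 24 May 2020: 397 days.
Bereavement Leave — status part-time ✓; service 397 days ≥ 3 months (≈90 days) ✓; age 18 < 21 ✗ → not eligible.
Spot Bonus Program — status part-time ✓ (not excluded); service 397 days < 18 months (≈540 days) ✗ → not eligible.
Meal Allowance — status part-time ✓ (not excluded); dept Sales ✓; 24 hrs/wk ≥ 15 ✓; rating 5 ≥ 2 ✓; service 397 days ≥ 12 months (≈360 days) ✓ → eligible.
Parking Benefit — status part-time ✓ (not excluded); service 397 days ≥ 30 days ✓; grade P4 < P5 ✗ → not eligible.
Travel Insurance — status part-time ✗ (requires seasonal) → not eligible.
Stock Purchase Plan — status part-time ✗ (requires full-time, seasonal, or temporary) → not eligible.
Flexible Spending Account — status part-time ✓; service 397 days ≥ 1 year (≈365 days) ✓; age 18 ≥ 18 ✓; site Boise ✗ (not Cork, Lyon, or Denver) → not eligible.
Charitable Gift Match — status part-time ✗ (requires full-time or seasonal) → not eligible.
Professional Development Fund — status part-time ✓; service 397 days ≥ 180 days ✓; rating 5 ≥ 4 ✓; grade P4 ≥ P2 ✓; 24 hrs/wk < 30 ✗ → not eligible.

Meal Allowance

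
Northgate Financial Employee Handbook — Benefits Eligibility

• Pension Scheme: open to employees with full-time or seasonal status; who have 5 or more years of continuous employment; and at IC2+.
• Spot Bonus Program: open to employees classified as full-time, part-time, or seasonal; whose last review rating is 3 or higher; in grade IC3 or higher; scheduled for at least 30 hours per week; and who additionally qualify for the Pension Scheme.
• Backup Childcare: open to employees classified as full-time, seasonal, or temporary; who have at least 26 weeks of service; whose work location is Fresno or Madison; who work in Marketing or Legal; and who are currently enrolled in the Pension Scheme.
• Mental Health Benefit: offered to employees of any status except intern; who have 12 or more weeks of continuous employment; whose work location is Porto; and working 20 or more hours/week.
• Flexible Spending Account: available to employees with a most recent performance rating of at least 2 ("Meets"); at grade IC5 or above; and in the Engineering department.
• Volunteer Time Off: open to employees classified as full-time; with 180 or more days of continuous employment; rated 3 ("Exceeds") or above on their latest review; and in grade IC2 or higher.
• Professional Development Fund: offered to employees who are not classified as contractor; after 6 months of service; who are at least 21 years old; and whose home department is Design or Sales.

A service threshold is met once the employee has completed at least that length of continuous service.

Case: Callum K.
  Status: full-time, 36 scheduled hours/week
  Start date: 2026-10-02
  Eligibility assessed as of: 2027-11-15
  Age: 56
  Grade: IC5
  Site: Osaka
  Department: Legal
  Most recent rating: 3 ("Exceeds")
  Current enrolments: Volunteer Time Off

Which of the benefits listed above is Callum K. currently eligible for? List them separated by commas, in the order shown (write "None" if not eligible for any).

Volunteer Time Off

Service from 2026-10-02 to 2027-11-15: 409 days.
Pension Scheme — status full-time ✓; service 409 days < 5 years (≈1825 days) ✗ → not eligible.
Spot Bonus Program — status full-time ✓; rating 3 ≥ 3 ✓; grade IC5 ≥ IC3 ✓; 36 hrs/wk ≥ 30 ✓; not eligible for Pension Scheme ✗ → not eligible.
Backup Childcare — status full-time ✓; service 409 days ≥ 26 weeks (≈182 days) ✓; site Osaka ✗ (not Fresno or Madison) → not eligible.
Mental Health Benefit — status full-time ✓ (not excluded); service 409 days ≥ 12 weeks (≈84 days) ✓; site Osaka ✗ (not Porto) → not eligible.
Flexible Spending Account — rating 3 ≥ 2 ✓; grade IC5 ≥ IC5 ✓; dept Legal ✗ → not eligible.
Volunteer Time Off — status full-time ✓; service 409 days ≥ 180 days ✓; rating 3 ≥ 3 ✓; grade IC5 ≥ IC2 ✓ → eligible.
Professional Development Fund — status full-time ✓ (not excluded); service 409 days ≥ 6 months (≈180 days) ✓; age 56 ≥ 21 ✓; dept Legal ✗ → not eligible.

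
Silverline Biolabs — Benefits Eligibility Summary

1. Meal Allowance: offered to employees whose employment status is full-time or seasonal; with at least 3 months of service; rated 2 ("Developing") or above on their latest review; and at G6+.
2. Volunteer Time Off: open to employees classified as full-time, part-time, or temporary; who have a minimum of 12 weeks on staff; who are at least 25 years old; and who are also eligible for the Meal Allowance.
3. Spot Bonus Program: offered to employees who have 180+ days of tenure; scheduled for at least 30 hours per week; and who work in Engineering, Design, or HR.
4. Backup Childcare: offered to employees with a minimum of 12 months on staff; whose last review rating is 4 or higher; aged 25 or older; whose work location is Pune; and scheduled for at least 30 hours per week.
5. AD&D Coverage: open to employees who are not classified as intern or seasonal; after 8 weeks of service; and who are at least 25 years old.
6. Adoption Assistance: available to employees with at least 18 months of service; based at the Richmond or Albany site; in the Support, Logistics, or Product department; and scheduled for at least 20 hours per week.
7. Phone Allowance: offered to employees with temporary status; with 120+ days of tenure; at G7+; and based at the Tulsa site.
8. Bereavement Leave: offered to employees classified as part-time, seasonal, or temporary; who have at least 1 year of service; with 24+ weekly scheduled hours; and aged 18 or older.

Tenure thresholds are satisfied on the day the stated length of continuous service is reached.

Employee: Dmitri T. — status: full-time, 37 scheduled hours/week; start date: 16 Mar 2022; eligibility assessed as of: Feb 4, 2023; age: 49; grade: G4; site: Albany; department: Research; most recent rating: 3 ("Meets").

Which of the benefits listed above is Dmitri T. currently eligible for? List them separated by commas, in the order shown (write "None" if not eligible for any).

AD&D Coverage

Service from 16 Mar 2022 to Feb 4, 2023: 325 days.
Meal Allowance — status full-time ✓; service 325 days ≥ 3 months (≈90 days) ✓; rating 3 ≥ 2 ✓; grade G4 < G6 ✗ → not eligible.
Volunteer Time Off — status full-time ✓; service 325 days ≥ 12 weeks (≈84 days) ✓; age 49 ≥ 25 ✓; not eligible for Meal Allowance ✗ → not eligible.
Spot Bonus Program — service 325 days ≥ 180 days ✓; 37 hrs/wk ≥ 30 ✓; dept Research ✗ → not eligible.
Backup Childcare — service 325 days < 12 months (≈360 days) ✗ → not eligible.
AD&D Coverage — status full-time ✓ (not excluded); service 325 days ≥ 8 weeks (≈56 days) ✓; age 49 ≥ 25 ✓ → eligible.
Adoption Assistance — service 325 days < 18 months (≈540 days) ✗ → not eligible.
Phone Allowance — status full-time ✗ (requires temporary) → not eligible.
Bereavement Leave — status full-time ✗ (requires part-time, seasonal, or temporary) → not eligible.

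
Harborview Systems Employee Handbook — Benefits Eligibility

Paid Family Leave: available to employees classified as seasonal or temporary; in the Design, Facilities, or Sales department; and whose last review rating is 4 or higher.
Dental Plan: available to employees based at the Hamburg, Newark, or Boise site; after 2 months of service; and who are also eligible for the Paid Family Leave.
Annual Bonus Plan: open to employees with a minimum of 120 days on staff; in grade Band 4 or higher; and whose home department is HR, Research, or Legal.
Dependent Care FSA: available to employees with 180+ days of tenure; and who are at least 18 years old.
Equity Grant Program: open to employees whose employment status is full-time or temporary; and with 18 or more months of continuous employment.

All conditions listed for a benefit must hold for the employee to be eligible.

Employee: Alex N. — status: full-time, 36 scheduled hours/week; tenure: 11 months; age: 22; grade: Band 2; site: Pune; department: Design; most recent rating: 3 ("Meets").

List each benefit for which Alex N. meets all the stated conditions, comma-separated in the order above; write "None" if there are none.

Dependent Care FSA

Paid Family Leave — status full-time ✗ (requires seasonal or temporary) → not eligible.
Dental Plan — site Pune ✗ (not Hamburg, Newark, or Boise) → not eligible.
Annual Bonus Plan — service 11 months ≥ 120 days ✓; grade Band 2 < Band 4 ✗ → not eligible.
Dependent Care FSA — service 11 months ≥ 180 days ✓; age 22 ≥ 18 ✓ → eligible.
Equity Grant Program — status full-time ✓; service 11 months < 18 months ✗ → not eligible.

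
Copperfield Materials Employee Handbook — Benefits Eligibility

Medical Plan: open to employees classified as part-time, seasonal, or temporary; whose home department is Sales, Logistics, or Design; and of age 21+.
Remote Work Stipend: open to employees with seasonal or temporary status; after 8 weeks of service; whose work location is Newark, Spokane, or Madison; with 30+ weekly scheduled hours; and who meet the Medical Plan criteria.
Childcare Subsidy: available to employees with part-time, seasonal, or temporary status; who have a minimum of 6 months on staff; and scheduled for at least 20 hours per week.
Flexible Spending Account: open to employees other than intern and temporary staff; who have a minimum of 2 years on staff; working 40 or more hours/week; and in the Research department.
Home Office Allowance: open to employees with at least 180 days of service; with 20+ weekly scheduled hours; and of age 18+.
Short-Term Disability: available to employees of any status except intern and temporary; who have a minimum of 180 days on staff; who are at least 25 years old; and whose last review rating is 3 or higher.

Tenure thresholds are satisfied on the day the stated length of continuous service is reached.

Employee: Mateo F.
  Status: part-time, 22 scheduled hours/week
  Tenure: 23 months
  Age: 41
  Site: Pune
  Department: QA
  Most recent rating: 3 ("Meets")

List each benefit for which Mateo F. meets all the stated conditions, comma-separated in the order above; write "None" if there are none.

Medical Plan — status part-time ✓; dept QA ✗ → not eligible.
Remote Work Stipend — status part-time ✗ (requires seasonal or temporary) → not eligible.
Childcare Subsidy — status part-time ✓; service 23 months ≥ 6 months ✓; 22 hrs/wk ≥ 20 ✓ → eligible.
Flexible Spending Account — status part-time ✓ (not excluded); service 23 months < 2 years (≈730 days) ✗ → not eligible.
Home Office Allowance — service 23 months ≥ 180 days ✓; 22 hrs/wk ≥ 20 ✓; age 41 ≥ 18 ✓ → eligible.
Short-Term Disability — status part-time ✓ (not excluded); service 23 months ≥ 180 days ✓; age 41 ≥ 25 ✓; rating 3 ≥ 3 ✓ → eligible.

Childcare Subsidy, Home Office Allowance, Short-Term Disability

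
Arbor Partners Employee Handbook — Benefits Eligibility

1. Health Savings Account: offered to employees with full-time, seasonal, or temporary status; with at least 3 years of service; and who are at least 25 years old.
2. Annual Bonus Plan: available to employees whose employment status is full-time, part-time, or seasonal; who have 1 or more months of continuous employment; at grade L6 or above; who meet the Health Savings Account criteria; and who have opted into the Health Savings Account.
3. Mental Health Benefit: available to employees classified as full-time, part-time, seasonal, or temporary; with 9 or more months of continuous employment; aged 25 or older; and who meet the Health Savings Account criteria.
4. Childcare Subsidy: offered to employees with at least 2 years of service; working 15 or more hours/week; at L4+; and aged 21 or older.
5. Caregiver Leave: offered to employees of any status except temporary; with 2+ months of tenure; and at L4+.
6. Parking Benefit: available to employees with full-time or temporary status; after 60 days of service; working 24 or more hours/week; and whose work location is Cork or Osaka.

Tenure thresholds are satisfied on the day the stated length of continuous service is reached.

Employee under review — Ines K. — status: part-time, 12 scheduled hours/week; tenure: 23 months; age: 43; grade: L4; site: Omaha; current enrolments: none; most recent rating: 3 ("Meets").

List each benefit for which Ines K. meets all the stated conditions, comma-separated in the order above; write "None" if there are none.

Health Savings Account — status part-time ✗ (requires full-time, seasonal, or temporary) → not eligible.
Annual Bonus Plan — status part-time ✓; service 23 months ≥ 1 month ✓; grade L4 < L6 ✗ → not eligible.
Mental Health Benefit — status part-time ✓; service 23 months ≥ 9 months ✓; age 43 ≥ 25 ✓; not eligible for Health Savings Account ✗ → not eligible.
Childcare Subsidy — service 23 months < 2 years (≈730 days) ✗ → not eligible.
Caregiver Leave — status part-time ✓ (not excluded); service 23 months ≥ 2 months ✓; grade L4 ≥ L4 ✓ → eligible.
Parking Benefit — status part-time ✗ (requires full-time or temporary) → not eligible.

Caregiver Leave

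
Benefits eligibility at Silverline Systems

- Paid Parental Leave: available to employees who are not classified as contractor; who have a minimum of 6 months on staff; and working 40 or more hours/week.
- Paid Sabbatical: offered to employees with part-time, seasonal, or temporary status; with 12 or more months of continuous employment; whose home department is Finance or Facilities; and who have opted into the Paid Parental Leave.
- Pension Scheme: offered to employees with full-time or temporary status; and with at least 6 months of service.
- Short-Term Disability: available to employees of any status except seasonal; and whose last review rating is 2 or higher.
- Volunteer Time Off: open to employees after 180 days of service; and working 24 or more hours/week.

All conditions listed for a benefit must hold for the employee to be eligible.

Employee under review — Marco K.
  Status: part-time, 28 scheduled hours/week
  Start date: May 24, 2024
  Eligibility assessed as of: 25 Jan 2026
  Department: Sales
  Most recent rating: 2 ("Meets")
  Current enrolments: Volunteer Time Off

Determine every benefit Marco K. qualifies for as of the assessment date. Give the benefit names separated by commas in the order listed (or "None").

Service from May 24, 2024 to 25 Jan 2026: 611 days.
Paid Parental Leave — status part-time ✓ (not excluded); service 611 days ≥ 6 months (≈180 days) ✓; 28 hrs/wk < 40 ✗ → not eligible.
Paid Sabbatical — status part-time ✓; service 611 days ≥ 12 months (≈360 days) ✓; dept Sales ✗ → not eligible.
Pension Scheme — status part-time ✗ (requires full-time or temporary) → not eligible.
Short-Term Disability — status part-time ✓ (not excluded); rating 2 ≥ 2 ✓ → eligible.
Volunteer Time Off — service 611 days ≥ 180 days ✓; 28 hrs/wk ≥ 24 ✓ → eligible.

Short-Term Disability, Volunteer Time Off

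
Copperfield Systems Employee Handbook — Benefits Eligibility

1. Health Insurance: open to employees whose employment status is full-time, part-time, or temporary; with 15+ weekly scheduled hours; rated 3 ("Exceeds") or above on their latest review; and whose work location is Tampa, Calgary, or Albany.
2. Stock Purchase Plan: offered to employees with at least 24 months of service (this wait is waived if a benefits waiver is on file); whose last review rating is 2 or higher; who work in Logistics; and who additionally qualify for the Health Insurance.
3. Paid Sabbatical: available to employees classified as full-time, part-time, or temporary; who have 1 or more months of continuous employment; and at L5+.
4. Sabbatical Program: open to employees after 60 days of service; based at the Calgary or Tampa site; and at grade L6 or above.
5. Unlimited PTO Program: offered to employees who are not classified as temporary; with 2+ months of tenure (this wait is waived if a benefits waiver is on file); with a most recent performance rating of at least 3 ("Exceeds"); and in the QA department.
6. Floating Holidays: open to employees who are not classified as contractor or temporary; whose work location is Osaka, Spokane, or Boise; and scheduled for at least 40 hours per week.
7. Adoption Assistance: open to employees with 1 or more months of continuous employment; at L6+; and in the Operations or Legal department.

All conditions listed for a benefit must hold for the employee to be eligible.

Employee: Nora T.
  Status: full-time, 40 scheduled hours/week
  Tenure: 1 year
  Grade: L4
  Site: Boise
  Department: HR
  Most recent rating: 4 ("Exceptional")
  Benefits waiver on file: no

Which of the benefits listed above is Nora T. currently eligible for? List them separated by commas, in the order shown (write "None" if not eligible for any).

Health Insurance — status full-time ✓; 40 hrs/wk ≥ 15 ✓; rating 4 ≥ 3 ✓; site Boise ✗ (not Tampa, Calgary, or Albany) → not eligible.
Stock Purchase Plan — no waiver, service 1 year < 24 months (≈720 days) ✗ → not eligible.
Paid Sabbatical — status full-time ✓; service 1 year ≥ 1 month (≈30 days) ✓; grade L4 < L5 ✗ → not eligible.
Sabbatical Program — service 1 year ≥ 60 days ✓; site Boise ✗ (not Calgary or Tampa) → not eligible.
Unlimited PTO Program — status full-time ✓ (not excluded); no waiver, service 1 year ≥ 2 months (≈60 days) ✓; rating 4 ≥ 3 ✓; dept HR ✗ → not eligible.
Floating Holidays — status full-time ✓ (not excluded); site Boise ✓; 40 hrs/wk ≥ 40 ✓ → eligible.
Adoption Assistance — service 1 year ≥ 1 month (≈30 days) ✓; grade L4 < L6 ✗ → not eligible.

Floating Holidays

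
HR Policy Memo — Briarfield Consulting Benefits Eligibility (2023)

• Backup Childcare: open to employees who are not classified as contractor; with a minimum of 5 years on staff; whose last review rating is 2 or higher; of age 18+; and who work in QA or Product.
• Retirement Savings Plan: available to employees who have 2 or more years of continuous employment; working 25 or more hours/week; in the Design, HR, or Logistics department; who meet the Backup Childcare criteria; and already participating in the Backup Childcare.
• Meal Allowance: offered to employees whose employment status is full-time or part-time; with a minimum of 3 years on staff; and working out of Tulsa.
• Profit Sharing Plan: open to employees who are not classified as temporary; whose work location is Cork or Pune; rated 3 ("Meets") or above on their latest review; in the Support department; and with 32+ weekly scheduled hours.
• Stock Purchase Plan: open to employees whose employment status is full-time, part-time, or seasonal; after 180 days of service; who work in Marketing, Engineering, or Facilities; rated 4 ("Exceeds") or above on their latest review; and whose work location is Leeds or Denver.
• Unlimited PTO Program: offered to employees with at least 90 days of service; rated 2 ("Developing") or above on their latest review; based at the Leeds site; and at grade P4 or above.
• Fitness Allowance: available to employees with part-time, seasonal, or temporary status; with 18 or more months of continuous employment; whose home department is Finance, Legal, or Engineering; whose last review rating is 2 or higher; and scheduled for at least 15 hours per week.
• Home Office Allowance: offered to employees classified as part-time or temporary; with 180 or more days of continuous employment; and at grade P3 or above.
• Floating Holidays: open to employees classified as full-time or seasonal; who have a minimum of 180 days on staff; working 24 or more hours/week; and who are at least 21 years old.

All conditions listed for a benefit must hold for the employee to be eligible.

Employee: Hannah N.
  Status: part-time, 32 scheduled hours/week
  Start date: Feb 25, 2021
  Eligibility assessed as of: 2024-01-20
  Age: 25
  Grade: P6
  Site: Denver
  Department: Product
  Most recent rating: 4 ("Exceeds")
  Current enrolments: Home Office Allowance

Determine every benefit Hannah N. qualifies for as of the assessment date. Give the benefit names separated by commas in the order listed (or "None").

Service from Feb 25, 2021 to 2024-01-20: 1059 days.
Backup Childcare — status part-time ✓ (not excluded); service 1059 days < 5 years (≈1825 days) ✗ → not eligible.
Retirement Savings Plan — service 1059 days ≥ 2 years (≈730 days) ✓; 32 hrs/wk ≥ 25 ✓; dept Product ✗ → not eligible.
Meal Allowance — status part-time ✓; service 1059 days < 3 years (≈1095 days) ✗ → not eligible.
Profit Sharing Plan — status part-time ✓ (not excluded); site Denver ✗ (not Cork or Pune) → not eligible.
Stock Purchase Plan — status part-time ✓; service 1059 days ≥ 180 days ✓; dept Product ✗ → not eligible.
Unlimited PTO Program — service 1059 days ≥ 90 days ✓; rating 4 ≥ 2 ✓; site Denver ✗ (not Leeds) → not eligible.
Fitness Allowance — status part-time ✓; service 1059 days ≥ 18 months (≈540 days) ✓; dept Product ✗ → not eligible.
Home Office Allowance — status part-time ✓; service 1059 days ≥ 180 days ✓; grade P6 ≥ P3 ✓ → eligible.
Floating Holidays — status part-time ✗ (requires full-time or seasonal) → not eligible.

Home Office Allowance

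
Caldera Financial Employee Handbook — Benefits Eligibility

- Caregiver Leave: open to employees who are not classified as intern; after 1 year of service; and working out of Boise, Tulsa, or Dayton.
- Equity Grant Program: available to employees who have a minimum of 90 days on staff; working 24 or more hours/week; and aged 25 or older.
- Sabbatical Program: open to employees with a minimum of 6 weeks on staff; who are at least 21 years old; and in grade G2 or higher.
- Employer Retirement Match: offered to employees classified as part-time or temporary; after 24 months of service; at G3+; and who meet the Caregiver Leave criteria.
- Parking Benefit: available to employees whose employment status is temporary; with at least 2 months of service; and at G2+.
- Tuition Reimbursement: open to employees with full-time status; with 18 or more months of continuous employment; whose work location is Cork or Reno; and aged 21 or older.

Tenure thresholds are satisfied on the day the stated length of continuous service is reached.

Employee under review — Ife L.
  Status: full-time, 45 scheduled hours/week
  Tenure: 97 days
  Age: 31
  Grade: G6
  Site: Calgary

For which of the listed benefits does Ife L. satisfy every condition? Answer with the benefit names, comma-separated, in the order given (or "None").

Caregiver Leave — status full-time ✓ (not excluded); service 97 days < 1 year (≈365 days) ✗ → not eligible.
Equity Grant Program — service 97 days ≥ 90 days ✓; 45 hrs/wk ≥ 24 ✓; age 31 ≥ 25 ✓ → eligible.
Sabbatical Program — service 97 days ≥ 6 weeks (≈42 days) ✓; age 31 ≥ 21 ✓; grade G6 ≥ G2 ✓ → eligible.
Employer Retirement Match — status full-time ✗ (requires part-time or temporary) → not eligible.
Parking Benefit — status full-time ✗ (requires temporary) → not eligible.
Tuition Reimbursement — status full-time ✓; service 97 days < 18 months (≈540 days) ✗ → not eligible.

Equity Grant Program, Sabbatical Program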